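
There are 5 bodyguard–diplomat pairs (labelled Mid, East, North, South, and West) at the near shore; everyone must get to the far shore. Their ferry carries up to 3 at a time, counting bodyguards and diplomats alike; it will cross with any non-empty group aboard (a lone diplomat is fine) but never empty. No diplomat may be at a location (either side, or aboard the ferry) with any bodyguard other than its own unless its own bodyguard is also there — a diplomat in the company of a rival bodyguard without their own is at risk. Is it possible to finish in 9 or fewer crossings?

No

Counting alone: each trip to the far shore takes at most 3 across and each return brings at least 1 back, so after t trips out (and t−1 returns) at most 3t − (t−1) of the 10 are across; that first reaches 10 at t = 5, so at least 9 crossings are needed.
The safety rule pushes this higher. Following every safe sequence of crossings, the most of the 10 that can be at the far shore as the ferry arrives there on crossing 9 is 9 — never all 10.
So the move cannot be finished within 9 crossings. (The shortest complete plan takes 11:)
1. bodyguard Mid and diplomat Mid cross → the far shore.
2. bodyguard Mid crosses ← the near shore.
3. diplomat East, diplomat North, and diplomat South cross → the far shore.
4. diplomat Mid crosses ← the near shore.
5. bodyguard East, bodyguard North, and bodyguard South cross → the far shore.
6. bodyguard East and diplomat East cross ← the near shore.
7. bodyguard East, bodyguard Mid, and bodyguard West cross → the far shore.
8. diplomat North crosses ← the near shore.
9. diplomat East and diplomat Mid cross → the far shore.
10. diplomat Mid crosses ← the near shore.
11. diplomat Mid, diplomat North, and diplomat West cross → the far shore.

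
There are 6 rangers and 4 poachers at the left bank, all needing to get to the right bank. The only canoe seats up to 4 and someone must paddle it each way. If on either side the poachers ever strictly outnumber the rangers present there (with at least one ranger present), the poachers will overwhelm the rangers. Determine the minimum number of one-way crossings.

Counting alone: each trip to the right bank takes at most 4 across and each return brings at least 1 back, so after t trips out (and t−1 returns) at most 4t − (t−1) of the 10 are across; that first reaches 10 at t = 3, so at least 5 crossings are needed.
The plan below uses exactly 5 crossings, so it is optimal:
1. 4 poachers → the right bank.  (the left bank: 6R 0P; the right bank: 0R 4P)
2. 1 poacher ← the left bank.  (the left bank: 6R 1P; the right bank: 0R 3P)
3. 4 rangers → the right bank.  (the left bank: 2R 1P; the right bank: 4R 3P)
4. 1 poacher ← the left bank.  (the left bank: 2R 2P; the right bank: 4R 2P)
5. 2 rangers and 2 poachers → the right bank.  (the left bank: 0R 0P; the right bank: 6R 4P)

5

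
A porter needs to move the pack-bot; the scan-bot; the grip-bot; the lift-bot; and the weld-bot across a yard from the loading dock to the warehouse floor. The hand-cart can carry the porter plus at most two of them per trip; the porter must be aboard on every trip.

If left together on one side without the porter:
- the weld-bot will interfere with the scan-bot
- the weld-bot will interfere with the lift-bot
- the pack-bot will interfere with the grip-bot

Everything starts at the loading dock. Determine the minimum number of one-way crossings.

5

Counting alone: the porter can take at most 2 across per trip to the warehouse floor, so moving all 5 needs at least 3 loaded trips out, with a return between consecutive ones — at least 5 crossings.
The plan below uses exactly 5 crossings, so it is optimal:
1. Porter goes to the warehouse floor with the pack-bot and the weld-bot.
2. Porter goes back to the loading dock alone.
3. Porter goes to the warehouse floor with the lift-bot and the scan-bot.
4. Porter goes back to the loading dock with the weld-bot.
5. Porter goes to the warehouse floor with the grip-bot and the weld-bot.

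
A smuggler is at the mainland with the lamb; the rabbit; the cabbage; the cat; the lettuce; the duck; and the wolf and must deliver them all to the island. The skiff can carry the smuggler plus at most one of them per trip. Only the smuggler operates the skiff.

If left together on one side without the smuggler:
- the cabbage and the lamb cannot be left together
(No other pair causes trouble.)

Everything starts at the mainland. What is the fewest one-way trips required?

13

Counting alone: the smuggler can take at most 1 across per trip to the island, so moving all 7 needs at least 7 loaded trips out, with a return between consecutive ones — at least 13 crossings.
The plan below uses exactly 13 crossings, so it is optimal:
1. Smuggler goes to the island with the lamb.
2. Smuggler goes back to the mainland alone.
3. Smuggler goes to the island with the rabbit.
4. Smuggler goes back to the mainland alone.
5. Smuggler goes to the island with the cat.
6. Smuggler goes back to the mainland alone.
7. Smuggler goes to the island with the lettuce.
8. Smuggler goes back to the mainland alone.
9. Smuggler goes to the island with the duck.
10. Smuggler goes back to the mainland alone.
11. Smuggler goes to the island with the wolf.
12. Smuggler goes back to the mainland alone.
13. Smuggler goes to the island with the cabbage.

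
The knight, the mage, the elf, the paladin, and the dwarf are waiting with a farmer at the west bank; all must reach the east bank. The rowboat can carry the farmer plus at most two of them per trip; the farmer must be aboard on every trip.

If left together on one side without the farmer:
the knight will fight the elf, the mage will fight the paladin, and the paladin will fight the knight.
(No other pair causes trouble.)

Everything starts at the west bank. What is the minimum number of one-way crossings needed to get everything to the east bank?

5

Counting alone: the farmer can take at most 2 across per trip to the east bank, so moving all 5 needs at least 3 loaded trips out, with a return between consecutive ones — at least 5 crossings.
The plan below uses exactly 5 crossings, so it is optimal:
1. Farmer goes to the east bank with the knight and the mage.
2. Farmer goes back to the west bank alone.
3. Farmer goes to the east bank with the dwarf.
4. Farmer goes back to the west bank alone.
5. Farmer goes to the east bank with the elf and the paladin.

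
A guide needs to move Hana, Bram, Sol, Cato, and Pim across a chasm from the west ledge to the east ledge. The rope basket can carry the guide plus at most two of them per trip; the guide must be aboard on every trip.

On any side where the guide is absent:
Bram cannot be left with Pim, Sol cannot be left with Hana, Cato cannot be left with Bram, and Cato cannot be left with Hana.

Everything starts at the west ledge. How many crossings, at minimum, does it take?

7

Counting alone: the guide can take at most 2 across per trip to the east ledge, so moving all 5 needs at least 3 loaded trips out, with a return between consecutive ones — at least 5 crossings.
The safety rule pushes this higher. Following every safe sequence of crossings, the most of the 5 that can be at the east ledge as the rope basket arrives there on crossing 5 is 4 — never all 5.
So no plan with fewer than 7 crossings exists, and this one achieves 7:
1. Guide goes to the east ledge with Bram and Hana.
2. Guide goes back to the west ledge alone.
3. Guide goes to the east ledge with Sol.
4. Guide goes back to the west ledge with Hana.
5. Guide goes to the east ledge with Cato and Pim.
6. Guide goes back to the west ledge with Bram.
7. Guide goes to the east ledge with Bram and Hana.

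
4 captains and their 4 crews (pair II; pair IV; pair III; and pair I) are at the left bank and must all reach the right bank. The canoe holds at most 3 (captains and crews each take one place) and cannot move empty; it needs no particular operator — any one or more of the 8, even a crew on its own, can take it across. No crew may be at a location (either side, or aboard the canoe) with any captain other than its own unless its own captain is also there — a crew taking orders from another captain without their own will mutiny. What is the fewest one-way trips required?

Counting alone: each trip to the right bank takes at most 3 across and each return brings at least 1 back, so after t trips out (and t−1 returns) at most 3t − (t−1) of the 8 are across; that first reaches 8 at t = 4, so at least 7 crossings are needed.
The safety rule pushes this higher. Following every safe sequence of crossings, the most of the 8 that can be at the right bank as the canoe arrives there on crossing 7 is 7 — never all 8.
So no plan with fewer than 9 crossings exists, and this one achieves 9:
1. captain II and crew II cross → the right bank.
2. captain II crosses ← the left bank.
3. captain II, captain IV, and crew IV cross → the right bank.
4. captain II and crew II cross ← the left bank.
5. captain I, captain II, and captain III cross → the right bank.
6. crew IV crosses ← the left bank.
7. crew II and crew IV cross → the right bank.
8. crew II crosses ← the left bank.
9. crew I, crew II, and crew III cross → the right bank.

9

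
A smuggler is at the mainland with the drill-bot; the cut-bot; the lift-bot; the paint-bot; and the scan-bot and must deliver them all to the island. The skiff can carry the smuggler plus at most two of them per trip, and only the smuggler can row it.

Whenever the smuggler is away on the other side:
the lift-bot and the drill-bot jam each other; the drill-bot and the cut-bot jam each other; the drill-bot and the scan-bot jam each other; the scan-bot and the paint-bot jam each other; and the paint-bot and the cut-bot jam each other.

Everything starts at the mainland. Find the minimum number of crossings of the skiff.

Counting alone: the smuggler can take at most 2 across per trip to the island, so moving all 5 needs at least 3 loaded trips out, with a return between consecutive ones — at least 5 crossings.
The safety rule pushes this higher. Following every safe sequence of crossings, the most of the 5 that can be at the island as the skiff arrives there on crossing 5 is 4 — never all 5.
So no plan with fewer than 7 crossings exists, and this one achieves 7:
1. Smuggler goes to the island with the drill-bot and the paint-bot.
2. Smuggler goes back to the mainland alone.
3. Smuggler goes to the island with the cut-bot.
4. Smuggler goes back to the mainland with the drill-bot and the paint-bot.
5. Smuggler goes to the island with the lift-bot and the scan-bot.
6. Smuggler goes back to the mainland alone.
7. Smuggler goes to the island with the drill-bot and the paint-bot.

7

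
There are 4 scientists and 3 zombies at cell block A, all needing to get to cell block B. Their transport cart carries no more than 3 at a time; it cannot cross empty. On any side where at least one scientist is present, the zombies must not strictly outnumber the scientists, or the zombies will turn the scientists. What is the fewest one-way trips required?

5

Counting alone: each trip to cell block B takes at most 3 across and each return brings at least 1 back, so after t trips out (and t−1 returns) at most 3t − (t−1) of the 7 are across; that first reaches 7 at t = 3, so at least 5 crossings are needed.
The plan below uses exactly 5 crossings, so it is optimal:
1. 3 zombies → cell block B.  (cell block A: 4S 0Z; cell block B: 0S 3Z)
2. 1 zombie ← cell block A.  (cell block A: 4S 1Z; cell block B: 0S 2Z)
3. 3 scientists → cell block B.  (cell block A: 1S 1Z; cell block B: 3S 2Z)
4. 1 scientist ← cell block A.  (cell block A: 2S 1Z; cell block B: 2S 2Z)
5. 2 scientists and 1 zombie → cell block B.  (cell block A: 0S 0Z; cell block B: 4S 3Z)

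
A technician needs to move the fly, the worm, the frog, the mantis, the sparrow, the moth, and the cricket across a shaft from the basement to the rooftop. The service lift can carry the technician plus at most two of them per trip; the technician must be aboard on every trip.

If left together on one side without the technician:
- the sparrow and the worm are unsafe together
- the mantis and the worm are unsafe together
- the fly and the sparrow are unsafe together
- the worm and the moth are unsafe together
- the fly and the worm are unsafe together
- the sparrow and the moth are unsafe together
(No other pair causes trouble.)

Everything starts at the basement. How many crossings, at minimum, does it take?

11

Counting alone: the technician can take at most 2 across per trip to the rooftop, so moving all 7 needs at least 4 loaded trips out, with a return between consecutive ones — at least 7 crossings.
The safety rule pushes this higher. Following every safe sequence of crossings, the most of the 7 that can be at the rooftop as the service lift arrives there on crossings 7, 9 is 5, 6 respectively — never all 7.
So no plan with fewer than 11 crossings exists, and this one achieves 11:
1. Technician goes to the rooftop with the sparrow and the worm.
2. Technician goes back to the basement with the worm.
3. Technician goes to the rooftop with the frog and the worm.
4. Technician goes back to the basement with the worm.
5. Technician goes to the rooftop with the mantis and the worm.
6. Technician goes back to the basement with the worm.
7. Technician goes to the rooftop with the fly and the moth.
8. Technician goes back to the basement with the sparrow.
9. Technician goes to the rooftop with the cricket and the worm.
10. Technician goes back to the basement with the worm.
11. Technician goes to the rooftop with the sparrow and the worm.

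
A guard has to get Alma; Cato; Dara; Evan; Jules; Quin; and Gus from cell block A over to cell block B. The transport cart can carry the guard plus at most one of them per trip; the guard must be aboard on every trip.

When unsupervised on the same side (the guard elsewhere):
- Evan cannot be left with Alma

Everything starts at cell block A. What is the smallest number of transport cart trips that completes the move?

Counting alone: the guard can take at most 1 across per trip to cell block B, so moving all 7 needs at least 7 loaded trips out, with a return between consecutive ones — at least 13 crossings.
The plan below uses exactly 13 crossings, so it is optimal:
1. Guard goes to cell block B with Alma.  [cell block A: Cato, Dara, Evan, Gus, Jules, Quin | cell block B: Alma]
2. Guard goes back to cell block A alone.  [cell block A: Cato, Dara, Evan, Gus, Jules, Quin | cell block B: Alma]
3. Guard goes to cell block B with Cato.  [cell block A: Dara, Evan, Gus, Jules, Quin | cell block B: Alma, Cato]
4. Guard goes back to cell block A alone.  [cell block A: Dara, Evan, Gus, Jules, Quin | cell block B: Alma, Cato]
5. Guard goes to cell block B with Dara.  [cell block A: Evan, Gus, Jules, Quin | cell block B: Alma, Cato, Dara]
6. Guard goes back to cell block A alone.  [cell block A: Evan, Gus, Jules, Quin | cell block B: Alma, Cato, Dara]
7. Guard goes to cell block B with Jules.  [cell block A: Evan, Gus, Quin | cell block B: Alma, Cato, Dara, Jules]
8. Guard goes back to cell block A alone.  [cell block A: Evan, Gus, Quin | cell block B: Alma, Cato, Dara, Jules]
9. Guard goes to cell block B with Quin.  [cell block A: Evan, Gus | cell block B: Alma, Cato, Dara, Jules, Quin]
10. Guard goes back to cell block A alone.  [cell block A: Evan, Gus | cell block B: Alma, Cato, Dara, Jules, Quin]
11. Guard goes to cell block B with Gus.  [cell block A: Evan | cell block B: Alma, Cato, Dara, Gus, Jules, Quin]
12. Guard goes back to cell block A alone.  [cell block A: Evan | cell block B: Alma, Cato, Dara, Gus, Jules, Quin]
13. Guard goes to cell block B with Evan.  [cell block A: — | cell block B: Alma, Cato, Dara, Evan, Gus, Jules, Quin]

13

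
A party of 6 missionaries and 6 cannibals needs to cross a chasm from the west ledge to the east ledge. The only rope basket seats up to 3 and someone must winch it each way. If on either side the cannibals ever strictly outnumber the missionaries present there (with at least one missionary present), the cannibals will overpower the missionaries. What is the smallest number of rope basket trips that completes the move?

impossible

Following every safe sequence of crossings from the start, the most of the 12 that can be at the east ledge as the rope basket arrives there on crossings 1, 3, 5 is 3, 5, 6 respectively; the best ever achieved is 6 of 12.
From crossing 7 on, no configuration arises that was not already reachable earlier: only 17 distinct safe configurations (who is on which side, and where the rope basket is) can ever be reached, none of them has everyone across, and every continuation just revisits them. They are: 0 missionaries + 0 cannibals across (rope basket back at the start); 0 missionaries + 1 cannibal across (rope basket there); 0 missionaries + 1 cannibal across (rope basket back at the start); 0 missionaries + 2 cannibals across (rope basket there); 0 missionaries + 2 cannibals across (rope basket back at the start); 0 missionaries + 3 cannibals across (rope basket there); 0 missionaries + 3 cannibals across (rope basket back at the start); 0 missionaries + 4 cannibals across (rope basket there); 0 missionaries + 4 cannibals across (rope basket back at the start); 0 missionaries + 5 cannibals across (rope basket there); 0 missionaries + 5 cannibals across (rope basket back at the start); 0 missionaries + 6 cannibals across (rope basket there); 1 missionary + 1 cannibal across (rope basket there); 1 missionary + 1 cannibal across (rope basket back at the start); 2 missionaries + 2 cannibals across (rope basket there); 2 missionaries + 2 cannibals across (rope basket back at the start); 3 missionaries + 3 cannibals across (rope basket there). So no valid plan exists.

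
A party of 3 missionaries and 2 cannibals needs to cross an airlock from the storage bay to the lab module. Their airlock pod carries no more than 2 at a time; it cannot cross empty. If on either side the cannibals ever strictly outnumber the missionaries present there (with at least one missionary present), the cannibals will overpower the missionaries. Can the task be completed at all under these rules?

1. 2 cannibals → the lab module.  (the storage bay: 3M 0C; the lab module: 0M 2C)
2. 1 cannibal ← the storage bay.  (the storage bay: 3M 1C; the lab module: 0M 1C)
3. 2 missionaries → the lab module.  (the storage bay: 1M 1C; the lab module: 2M 1C)
4. 1 missionary ← the storage bay.  (the storage bay: 2M 1C; the lab module: 1M 1C)
5. 1 missionary and 1 cannibal → the lab module.  (the storage bay: 1M 0C; the lab module: 2M 2C)
6. 1 cannibal ← the storage bay.  (the storage bay: 1M 1C; the lab module: 2M 1C)
7. 1 missionary and 1 cannibal → the lab module.  (the storage bay: 0M 0C; the lab module: 3M 2C)

Yes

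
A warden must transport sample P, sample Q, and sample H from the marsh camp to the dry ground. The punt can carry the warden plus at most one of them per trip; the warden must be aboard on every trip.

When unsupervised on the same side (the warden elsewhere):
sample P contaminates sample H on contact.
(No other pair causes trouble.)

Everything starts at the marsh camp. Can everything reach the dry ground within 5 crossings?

Yes — this plan uses 5 crossings (≤ 5):
1. Warden goes to the dry ground with sample P.
2. Warden goes back to the marsh camp alone.
3. Warden goes to the dry ground with sample Q.
4. Warden goes back to the marsh camp alone.
5. Warden goes to the dry ground with sample H.

Yes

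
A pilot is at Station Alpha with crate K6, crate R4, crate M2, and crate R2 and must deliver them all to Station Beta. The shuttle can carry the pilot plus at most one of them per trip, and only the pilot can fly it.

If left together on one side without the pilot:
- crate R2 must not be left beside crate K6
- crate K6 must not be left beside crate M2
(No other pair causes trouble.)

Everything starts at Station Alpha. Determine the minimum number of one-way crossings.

9

Counting alone: the pilot can take at most 1 across per trip to Station Beta, so moving all 4 needs at least 4 loaded trips out, with a return between consecutive ones — at least 7 crossings.
The safety rule pushes this higher. Following every safe sequence of crossings, the most of the 4 that can be at Station Beta as the shuttle arrives there on crossing 7 is 3 — never all 4.
So no plan with fewer than 9 crossings exists, and this one achieves 9:
1. Pilot goes to Station Beta with crate K6.
2. Pilot goes back to Station Alpha alone.
3. Pilot goes to Station Beta with crate R4.
4. Pilot goes back to Station Alpha alone.
5. Pilot goes to Station Beta with crate M2.
6. Pilot goes back to Station Alpha with crate K6.
7. Pilot goes to Station Beta with crate R2.
8. Pilot goes back to Station Alpha alone.
9. Pilot goes to Station Beta with crate K6.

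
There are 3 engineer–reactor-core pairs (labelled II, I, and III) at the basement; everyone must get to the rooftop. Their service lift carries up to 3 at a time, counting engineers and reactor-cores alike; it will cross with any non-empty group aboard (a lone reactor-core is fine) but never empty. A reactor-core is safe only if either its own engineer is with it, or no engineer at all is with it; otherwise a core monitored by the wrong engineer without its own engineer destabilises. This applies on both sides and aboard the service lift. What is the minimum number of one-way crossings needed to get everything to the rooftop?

5

Counting alone: each trip to the rooftop takes at most 3 across and each return brings at least 1 back, so after t trips out (and t−1 returns) at most 3t − (t−1) of the 6 are across; that first reaches 6 at t = 3, so at least 5 crossings are needed.
The plan below uses exactly 5 crossings, so it is optimal:
1. engineer II and reactor-core II cross → the rooftop.
2. engineer II crosses ← the basement.
3. engineer I, engineer II, and engineer III cross → the rooftop.
4. reactor-core II crosses ← the basement.
5. reactor-core I, reactor-core II, and reactor-core III cross → the rooftop.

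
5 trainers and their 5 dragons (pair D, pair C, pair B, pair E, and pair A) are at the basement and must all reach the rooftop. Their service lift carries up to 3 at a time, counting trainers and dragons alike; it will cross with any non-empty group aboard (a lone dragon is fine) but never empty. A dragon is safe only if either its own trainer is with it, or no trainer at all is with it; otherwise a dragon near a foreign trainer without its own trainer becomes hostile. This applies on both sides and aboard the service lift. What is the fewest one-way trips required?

Counting alone: each trip to the rooftop takes at most 3 across and each return brings at least 1 back, so after t trips out (and t−1 returns) at most 3t − (t−1) of the 10 are across; that first reaches 10 at t = 5, so at least 9 crossings are needed.
The safety rule pushes this higher. Following every safe sequence of crossings, the most of the 10 that can be at the rooftop as the service lift arrives there on crossing 9 is 9 — never all 10.
So no plan with fewer than 11 crossings exists, and this one achieves 11:
1. dragon D and trainer D cross → the rooftop.
2. trainer D crosses ← the basement.
3. dragon B, dragon C, and dragon E cross → the rooftop.
4. dragon D crosses ← the basement.
5. trainer B, trainer C, and trainer E cross → the rooftop.
6. dragon C and trainer C cross ← the basement.
7. trainer A, trainer C, and trainer D cross → the rooftop.
8. dragon B crosses ← the basement.
9. dragon C and dragon D cross → the rooftop.
10. dragon D crosses ← the basement.
11. dragon A, dragon B, and dragon D cross → the rooftop.

11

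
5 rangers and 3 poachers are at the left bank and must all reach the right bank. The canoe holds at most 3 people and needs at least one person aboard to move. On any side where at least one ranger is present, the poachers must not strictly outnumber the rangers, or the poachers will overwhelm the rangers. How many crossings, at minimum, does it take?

7

Counting alone: each trip to the right bank takes at most 3 across and each return brings at least 1 back, so after t trips out (and t−1 returns) at most 3t − (t−1) of the 8 are across; that first reaches 8 at t = 4, so at least 7 crossings are needed.
The plan below uses exactly 7 crossings, so it is optimal:
1. 2 poachers → the right bank.  (the left bank: 5R 1P; the right bank: 0R 2P)
2. 1 poacher ← the left bank.  (the left bank: 5R 2P; the right bank: 0R 1P)
3. 2 rangers and 1 poacher → the right bank.  (the left bank: 3R 1P; the right bank: 2R 2P)
4. 1 poacher ← the left bank.  (the left bank: 3R 2P; the right bank: 2R 1P)
5. 1 ranger and 2 poachers → the right bank.  (the left bank: 2R 0P; the right bank: 3R 3P)
6. 1 poacher ← the left bank.  (the left bank: 2R 1P; the right bank: 3R 2P)
7. 2 rangers and 1 poacher → the right bank.  (the left bank: 0R 0P; the right bank: 5R 3P)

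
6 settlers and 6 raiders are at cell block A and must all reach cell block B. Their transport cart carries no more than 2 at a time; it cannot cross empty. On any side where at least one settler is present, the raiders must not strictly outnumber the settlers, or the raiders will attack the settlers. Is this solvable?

Following every safe sequence of crossings from the start, the most of the 12 that can be at cell block B as the transport cart arrives there on crossings 1, 3, 5, 7, 9 is 2, 3, 4, 5, 6 respectively; the best ever achieved is 6 of 12.
From crossing 11 on, no configuration arises that was not already reachable earlier: only 15 distinct safe configurations (who is on which side, and where the transport cart is) can ever be reached, none of them has everyone across, and every continuation just revisits them. They are: 0 settlers + 0 raiders across (transport cart back at the start); 0 settlers + 1 raider across (transport cart there); 0 settlers + 1 raider across (transport cart back at the start); 0 settlers + 2 raiders across (transport cart there); 0 settlers + 2 raiders across (transport cart back at the start); 0 settlers + 3 raiders across (transport cart there); 0 settlers + 3 raiders across (transport cart back at the start); 0 settlers + 4 raiders across (transport cart there); 0 settlers + 4 raiders across (transport cart back at the start); 0 settlers + 5 raiders across (transport cart there); 0 settlers + 5 raiders across (transport cart back at the start); 0 settlers + 6 raiders across (transport cart there); 1 settler + 1 raider across (transport cart there); 1 settler + 1 raider across (transport cart back at the start); 2 settlers + 2 raiders across (transport cart there). So no valid plan exists.

No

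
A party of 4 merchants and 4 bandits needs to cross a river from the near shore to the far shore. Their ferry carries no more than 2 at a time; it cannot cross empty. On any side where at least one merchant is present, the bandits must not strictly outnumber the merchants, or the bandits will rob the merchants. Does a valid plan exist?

No

Following every safe sequence of crossings from the start, the most of the 8 that can be at the far shore as the ferry arrives there on crossings 1, 3, 5 is 2, 3, 4 respectively; the best ever achieved is 4 of 8.
From crossing 7 on, no configuration arises that was not already reachable earlier: only 11 distinct safe configurations (who is on which side, and where the ferry is) can ever be reached, none of them has everyone across, and every continuation just revisits them. They are: 0 merchants + 0 bandits across (ferry back at the start); 0 merchants + 1 bandit across (ferry there); 0 merchants + 1 bandit across (ferry back at the start); 0 merchants + 2 bandits across (ferry there); 0 merchants + 2 bandits across (ferry back at the start); 0 merchants + 3 bandits across (ferry there); 0 merchants + 3 bandits across (ferry back at the start); 0 merchants + 4 bandits across (ferry there); 1 merchant + 1 bandit across (ferry there); 1 merchant + 1 bandit across (ferry back at the start); 2 merchants + 2 bandits across (ferry there). So no valid plan exists.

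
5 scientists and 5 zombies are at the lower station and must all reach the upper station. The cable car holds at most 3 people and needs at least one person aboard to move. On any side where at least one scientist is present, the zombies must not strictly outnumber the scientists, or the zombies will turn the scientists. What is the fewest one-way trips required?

Counting alone: each trip to the upper station takes at most 3 across and each return brings at least 1 back, so after t trips out (and t−1 returns) at most 3t − (t−1) of the 10 are across; that first reaches 10 at t = 5, so at least 9 crossings are needed.
The safety rule pushes this higher. Following every safe sequence of crossings, the most of the 10 that can be at the upper station as the cable car arrives there on crossing 9 is 9 — never all 10.
So no plan with fewer than 11 crossings exists, and this one achieves 11:
1. 2 zombies → the upper station.  (the lower station: 5S 3Z; the upper station: 0S 2Z)
2. 1 zombie ← the lower station.  (the lower station: 5S 4Z; the upper station: 0S 1Z)
3. 3 zombies → the upper station.  (the lower station: 5S 1Z; the upper station: 0S 4Z)
4. 1 zombie ← the lower station.  (the lower station: 5S 2Z; the upper station: 0S 3Z)
5. 3 scientists → the upper station.  (the lower station: 2S 2Z; the upper station: 3S 3Z)
6. 1 scientist and 1 zombie ← the lower station.  (the lower station: 3S 3Z; the upper station: 2S 2Z)
7. 3 scientists → the upper station.  (the lower station: 0S 3Z; the upper station: 5S 2Z)
8. 1 zombie ← the lower station.  (the lower station: 0S 4Z; the upper station: 5S 1Z)
9. 2 zombies → the upper station.  (the lower station: 0S 2Z; the upper station: 5S 3Z)
10. 1 zombie ← the lower station.  (the lower station: 0S 3Z; the upper station: 5S 2Z)
11. 3 zombies → the upper station.  (the lower station: 0S 0Z; the upper station: 5S 5Z)

11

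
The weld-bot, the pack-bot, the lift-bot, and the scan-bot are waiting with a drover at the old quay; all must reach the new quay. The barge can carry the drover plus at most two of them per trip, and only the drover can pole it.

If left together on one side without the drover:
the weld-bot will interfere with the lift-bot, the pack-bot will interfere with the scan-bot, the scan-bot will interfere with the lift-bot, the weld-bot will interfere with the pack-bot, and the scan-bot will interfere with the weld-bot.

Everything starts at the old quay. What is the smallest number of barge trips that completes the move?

Counting alone: the drover can take at most 2 across per trip to the new quay, so moving all 4 needs at least 2 loaded trips out, with a return between consecutive ones — at least 3 crossings.
The safety rule pushes this higher. Following every safe sequence of crossings, the most of the 4 that can be at the new quay as the barge arrives there on crossing 3 is 3 — never all 4.
So no plan with fewer than 5 crossings exists, and this one achieves 5:
1. Drover goes to the new quay with the scan-bot and the weld-bot.
2. Drover goes back to the old quay with the weld-bot.
3. Drover goes to the new quay with the lift-bot and the pack-bot.
4. Drover goes back to the old quay with the scan-bot.
5. Drover goes to the new quay with the scan-bot and the weld-bot.

5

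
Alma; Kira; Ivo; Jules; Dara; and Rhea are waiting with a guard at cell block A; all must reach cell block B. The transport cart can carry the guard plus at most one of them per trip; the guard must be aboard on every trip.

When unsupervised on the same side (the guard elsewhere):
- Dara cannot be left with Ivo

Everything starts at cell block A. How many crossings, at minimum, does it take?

Counting alone: the guard can take at most 1 across per trip to cell block B, so moving all 6 needs at least 6 loaded trips out, with a return between consecutive ones — at least 11 crossings.
The plan below uses exactly 11 crossings, so it is optimal:
1. Guard goes to cell block B with Ivo.  [cell block A: Alma, Dara, Jules, Kira, Rhea | cell block B: Ivo]
2. Guard goes back to cell block A alone.  [cell block A: Alma, Dara, Jules, Kira, Rhea | cell block B: Ivo]
3. Guard goes to cell block B with Alma.  [cell block A: Dara, Jules, Kira, Rhea | cell block B: Alma, Ivo]
4. Guard goes back to cell block A alone.  [cell block A: Dara, Jules, Kira, Rhea | cell block B: Alma, Ivo]
5. Guard goes to cell block B with Kira.  [cell block A: Dara, Jules, Rhea | cell block B: Alma, Ivo, Kira]
6. Guard goes back to cell block A alone.  [cell block A: Dara, Jules, Rhea | cell block B: Alma, Ivo, Kira]
7. Guard goes to cell block B with Jules.  [cell block A: Dara, Rhea | cell block B: Alma, Ivo, Jules, Kira]
8. Guard goes back to cell block A alone.  [cell block A: Dara, Rhea | cell block B: Alma, Ivo, Jules, Kira]
9. Guard goes to cell block B with Rhea.  [cell block A: Dara | cell block B: Alma, Ivo, Jules, Kira, Rhea]
10. Guard goes back to cell block A alone.  [cell block A: Dara | cell block B: Alma, Ivo, Jules, Kira, Rhea]
11. Guard goes to cell block B with Dara.  [cell block A: — | cell block B: Alma, Dara, Ivo, Jules, Kira, Rhea]

11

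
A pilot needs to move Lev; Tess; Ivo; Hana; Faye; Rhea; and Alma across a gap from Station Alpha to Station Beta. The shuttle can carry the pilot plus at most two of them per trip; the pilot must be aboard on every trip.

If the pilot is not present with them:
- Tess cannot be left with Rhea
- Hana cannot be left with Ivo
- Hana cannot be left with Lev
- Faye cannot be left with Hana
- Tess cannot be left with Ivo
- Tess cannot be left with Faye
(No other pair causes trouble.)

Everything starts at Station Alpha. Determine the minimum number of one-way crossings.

Counting alone: the pilot can take at most 2 across per trip to Station Beta, so moving all 7 needs at least 4 loaded trips out, with a return between consecutive ones — at least 7 crossings.
The safety rule pushes this higher. Following every safe sequence of crossings, the most of the 7 that can be at Station Beta as the shuttle arrives there on crossing 7 is 6 — never all 7.
So no plan with fewer than 9 crossings exists, and this one achieves 9:
1. Pilot goes to Station Beta with Hana and Tess.
2. Pilot goes back to Station Alpha alone.
3. Pilot goes to Station Beta with Lev.
4. Pilot goes back to Station Alpha with Hana.
5. Pilot goes to Station Beta with Faye and Ivo.
6. Pilot goes back to Station Alpha with Tess.
7. Pilot goes to Station Beta with Alma and Rhea.
8. Pilot goes back to Station Alpha alone.
9. Pilot goes to Station Beta with Hana and Tess.

9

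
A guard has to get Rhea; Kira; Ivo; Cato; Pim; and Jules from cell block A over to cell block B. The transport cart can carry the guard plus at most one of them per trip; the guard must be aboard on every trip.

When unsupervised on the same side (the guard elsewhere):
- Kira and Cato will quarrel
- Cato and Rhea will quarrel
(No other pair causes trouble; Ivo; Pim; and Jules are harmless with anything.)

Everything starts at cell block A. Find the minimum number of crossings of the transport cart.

Counting alone: the guard can take at most 1 across per trip to cell block B, so moving all 6 needs at least 6 loaded trips out, with a return between consecutive ones — at least 11 crossings.
The safety rule pushes this higher. Following every safe sequence of crossings, the most of the 6 that can be at cell block B as the transport cart arrives there on crossing 11 is 5 — never all 6.
So no plan with fewer than 13 crossings exists, and this one achieves 13:
1. Guard goes to cell block B with Cato.
2. Guard goes back to cell block A alone.
3. Guard goes to cell block B with Rhea.
4. Guard goes back to cell block A with Cato.
5. Guard goes to cell block B with Kira.
6. Guard goes back to cell block A alone.
7. Guard goes to cell block B with Ivo.
8. Guard goes back to cell block A alone.
9. Guard goes to cell block B with Pim.
10. Guard goes back to cell block A alone.
11. Guard goes to cell block B with Jules.
12. Guard goes back to cell block A alone.
13. Guard goes to cell block B with Cato.

13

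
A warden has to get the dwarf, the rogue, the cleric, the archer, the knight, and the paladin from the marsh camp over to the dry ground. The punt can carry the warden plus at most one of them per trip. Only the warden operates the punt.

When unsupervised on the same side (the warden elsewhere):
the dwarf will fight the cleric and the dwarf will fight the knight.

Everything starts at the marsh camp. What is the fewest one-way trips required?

13

Counting alone: the warden can take at most 1 across per trip to the dry ground, so moving all 6 needs at least 6 loaded trips out, with a return between consecutive ones — at least 11 crossings.
The safety rule pushes this higher. Following every safe sequence of crossings, the most of the 6 that can be at the dry ground as the punt arrives there on crossing 11 is 5 — never all 6.
So no plan with fewer than 13 crossings exists, and this one achieves 13:
1. Warden goes to the dry ground with the dwarf.  [the marsh camp: the archer, the cleric, the knight, the paladin, the rogue | the dry ground: the dwarf]
2. Warden goes back to the marsh camp alone.  [the marsh camp: the archer, the cleric, the knight, the paladin, the rogue | the dry ground: the dwarf]
3. Warden goes to the dry ground with the rogue.  [the marsh camp: the archer, the cleric, the knight, the paladin | the dry ground: the dwarf, the rogue]
4. Warden goes back to the marsh camp alone.  [the marsh camp: the archer, the cleric, the knight, the paladin | the dry ground: the dwarf, the rogue]
5. Warden goes to the dry ground with the cleric.  [the marsh camp: the archer, the knight, the paladin | the dry ground: the cleric, the dwarf, the rogue]
6. Warden goes back to the marsh camp with the dwarf.  [the marsh camp: the archer, the dwarf, the knight, the paladin | the dry ground: the cleric, the rogue]
7. Warden goes to the dry ground with the knight.  [the marsh camp: the archer, the dwarf, the paladin | the dry ground: the cleric, the knight, the rogue]
8. Warden goes back to the marsh camp alone.  [the marsh camp: the archer, the dwarf, the paladin | the dry ground: the cleric, the knight, the rogue]
9. Warden goes to the dry ground with the archer.  [the marsh camp: the dwarf, the paladin | the dry ground: the archer, the cleric, the knight, the rogue]
10. Warden goes back to the marsh camp alone.  [the marsh camp: the dwarf, the paladin | the dry ground: the archer, the cleric, the knight, the rogue]
11. Warden goes to the dry ground with the paladin.  [the marsh camp: the dwarf | the dry ground: the archer, the cleric, the knight, the paladin, the rogue]
12. Warden goes back to the marsh camp alone.  [the marsh camp: the dwarf | the dry ground: the archer, the cleric, the knight, the paladin, the rogue]
13. Warden goes to the dry ground with the dwarf.  [the marsh camp: — | the dry ground: the archer, the cleric, the dwarf, the knight, the paladin, the rogue]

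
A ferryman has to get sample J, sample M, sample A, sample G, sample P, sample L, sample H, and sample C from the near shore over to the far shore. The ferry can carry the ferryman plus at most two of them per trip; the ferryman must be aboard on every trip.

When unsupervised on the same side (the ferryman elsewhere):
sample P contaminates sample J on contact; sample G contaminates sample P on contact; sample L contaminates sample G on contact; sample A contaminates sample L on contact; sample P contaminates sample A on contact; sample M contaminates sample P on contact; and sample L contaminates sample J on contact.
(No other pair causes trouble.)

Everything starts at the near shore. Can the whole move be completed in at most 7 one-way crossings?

No

Counting alone: the ferryman can take at most 2 across per trip to the far shore, so moving all 8 needs at least 4 loaded trips out, with a return between consecutive ones — at least 7 crossings.
The safety rule pushes this higher. Following every safe sequence of crossings, the most of the 8 that can be at the far shore as the ferry arrives there on crossing 7 is 6 — never all 8.
So the move cannot be finished within 7 crossings. (The shortest complete plan takes 9:)
1. Ferryman goes to the far shore with sample L and sample P.
2. Ferryman goes back to the near shore alone.
3. Ferryman goes to the far shore with sample J and sample M.
4. Ferryman goes back to the near shore with sample L and sample P.
5. Ferryman goes to the far shore with sample A and sample G.
6. Ferryman goes back to the near shore alone.
7. Ferryman goes to the far shore with sample C and sample H.
8. Ferryman goes back to the near shore alone.
9. Ferryman goes to the far shore with sample L and sample P.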